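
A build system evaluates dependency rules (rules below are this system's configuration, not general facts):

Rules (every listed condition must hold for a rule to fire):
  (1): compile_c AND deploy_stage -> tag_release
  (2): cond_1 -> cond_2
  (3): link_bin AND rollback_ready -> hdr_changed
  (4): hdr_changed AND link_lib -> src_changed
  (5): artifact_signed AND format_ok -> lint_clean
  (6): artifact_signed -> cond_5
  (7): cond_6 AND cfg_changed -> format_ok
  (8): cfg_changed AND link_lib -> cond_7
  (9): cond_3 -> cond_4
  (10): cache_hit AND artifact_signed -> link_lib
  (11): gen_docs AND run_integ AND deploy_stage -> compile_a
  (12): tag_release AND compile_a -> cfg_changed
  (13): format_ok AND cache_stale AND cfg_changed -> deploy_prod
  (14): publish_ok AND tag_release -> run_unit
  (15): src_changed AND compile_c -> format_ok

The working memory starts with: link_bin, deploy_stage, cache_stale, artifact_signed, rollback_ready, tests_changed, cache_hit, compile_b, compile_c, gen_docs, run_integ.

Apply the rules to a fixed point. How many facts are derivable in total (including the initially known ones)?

[1] (1) [compile_c AND deploy_stage -> tag_release]; (3) [link_bin AND rollback_ready -> hdr_changed]; (6) [artifact_signed -> cond_5]; (10) [cache_hit AND artifact_signed -> link_lib]; (11) [gen_docs AND run_integ AND deploy_stage -> compile_a]. ⇒ new: tag_release, hdr_changed, cond_5, link_lib, compile_a.
[2] (4) [hdr_changed AND link_lib -> src_changed]; (12) [tag_release AND compile_a -> cfg_changed]. ⇒ new: src_changed, cfg_changed.
[3] (8) [cfg_changed AND link_lib -> cond_7]; (15) [src_changed AND compile_c -> format_ok]. ⇒ new: cond_7, format_ok.
[4] (5) [artifact_signed AND format_ok -> lint_clean]; (13) [format_ok AND cache_stale AND cfg_changed -> deploy_prod]. ⇒ new: lint_clean, deploy_prod.
Closure: {artifact_signed, cache_hit, cache_stale, cfg_changed, compile_a, compile_b, compile_c, cond_5, cond_7, deploy_prod, deploy_stage, format_ok, gen_docs, hdr_changed, link_bin, link_lib, lint_clean, rollback_ready, run_integ, src_changed, tag_release, tests_changed} — 22 facts.

22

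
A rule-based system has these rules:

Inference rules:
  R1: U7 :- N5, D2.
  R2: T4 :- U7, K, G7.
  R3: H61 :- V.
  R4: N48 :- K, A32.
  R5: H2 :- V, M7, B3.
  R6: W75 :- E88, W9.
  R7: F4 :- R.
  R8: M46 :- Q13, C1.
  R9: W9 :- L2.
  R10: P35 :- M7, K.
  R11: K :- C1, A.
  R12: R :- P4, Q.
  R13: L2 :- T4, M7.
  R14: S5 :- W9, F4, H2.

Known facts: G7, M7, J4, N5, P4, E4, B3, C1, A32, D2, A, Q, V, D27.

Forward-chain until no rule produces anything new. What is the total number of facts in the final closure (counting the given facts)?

26

Round 1 — R1, R3, R5, R11, R12, derive U7, H61, H2, K, R.
Round 2 — R2, R4, R7, R10, derive T4, N48, F4, P35.
Round 3 — R13, derive L2.
Round 4 — R9, derive W9.
Round 5 — R14, derive S5.
Closure: {A, A32, B3, C1, D2, D27, E4, F4, G7, H2, H61, J4, K, L2, M7, N48, N5, P35, P4, Q, R, S5, T4, U7, V, W9} — 26 facts.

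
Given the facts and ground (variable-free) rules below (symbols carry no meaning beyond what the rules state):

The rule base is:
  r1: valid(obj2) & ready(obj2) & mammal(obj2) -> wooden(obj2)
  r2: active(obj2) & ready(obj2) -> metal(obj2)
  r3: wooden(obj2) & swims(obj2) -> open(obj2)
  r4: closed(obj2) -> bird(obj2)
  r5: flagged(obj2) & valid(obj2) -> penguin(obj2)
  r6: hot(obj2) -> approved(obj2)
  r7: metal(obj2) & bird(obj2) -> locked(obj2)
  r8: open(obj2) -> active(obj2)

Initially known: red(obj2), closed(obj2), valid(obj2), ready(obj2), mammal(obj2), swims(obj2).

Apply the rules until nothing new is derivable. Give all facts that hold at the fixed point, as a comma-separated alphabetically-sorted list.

active(obj2), bird(obj2), closed(obj2), locked(obj2), mammal(obj2), metal(obj2), open(obj2), ready(obj2), red(obj2), swims(obj2), valid(obj2), wooden(obj2)

Round 1: r1 [valid(obj2) & ready(obj2) & mammal(obj2) -> wooden(obj2)]; r4 [closed(obj2) -> bird(obj2)]. Adds wooden(obj2), bird(obj2).
Round 2: r3 [wooden(obj2) & swims(obj2) -> open(obj2)]. Adds open(obj2).
Round 3: r8 [open(obj2) -> active(obj2)]. Adds active(obj2).
Round 4: r2 [active(obj2) & ready(obj2) -> metal(obj2)]. Adds metal(obj2).
Round 5: r7 [metal(obj2) & bird(obj2) -> locked(obj2)]. Adds locked(obj2).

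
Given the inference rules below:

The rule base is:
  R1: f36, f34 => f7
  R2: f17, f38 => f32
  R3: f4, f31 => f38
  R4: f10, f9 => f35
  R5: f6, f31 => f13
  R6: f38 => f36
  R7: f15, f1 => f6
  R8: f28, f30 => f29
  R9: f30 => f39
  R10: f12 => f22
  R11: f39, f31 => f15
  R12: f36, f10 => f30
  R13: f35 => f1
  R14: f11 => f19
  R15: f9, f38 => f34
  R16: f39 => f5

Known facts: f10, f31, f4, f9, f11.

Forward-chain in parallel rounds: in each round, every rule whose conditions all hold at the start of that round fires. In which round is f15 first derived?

Round 1 — R3, R4, R14, derive f38, f35, f19.
Round 2 — R6, R13, R15, derive f36, f1, f34.
Round 3 — R1, R12, derive f7, f30.
Round 4 — R9, derive f39.
Round 5 — R11, R16, derive f15, f5.
f15 first appears in round 5.

5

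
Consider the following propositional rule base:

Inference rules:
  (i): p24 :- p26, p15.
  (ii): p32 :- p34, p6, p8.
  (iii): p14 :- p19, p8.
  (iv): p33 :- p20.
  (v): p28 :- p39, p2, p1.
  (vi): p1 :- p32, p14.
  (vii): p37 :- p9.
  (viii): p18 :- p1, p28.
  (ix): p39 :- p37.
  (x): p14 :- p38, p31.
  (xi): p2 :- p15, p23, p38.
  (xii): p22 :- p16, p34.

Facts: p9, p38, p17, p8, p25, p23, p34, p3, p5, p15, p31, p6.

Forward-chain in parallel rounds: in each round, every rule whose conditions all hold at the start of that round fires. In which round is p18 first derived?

4

[1] (ii) [p32 :- p34, p6, p8.]; (vii) [p37 :- p9.]; (x) [p14 :- p38, p31.]; (xi) [p2 :- p15, p23, p38.]. ⇒ new: p32, p37, p14, p2.
[2] (vi) [p1 :- p32, p14.]; (ix) [p39 :- p37.]. ⇒ new: p1, p39.
[3] (v) [p28 :- p39, p2, p1.]. ⇒ new: p28.
[4] (viii) [p18 :- p1, p28.]. ⇒ new: p18.
p18 first appears in round 4.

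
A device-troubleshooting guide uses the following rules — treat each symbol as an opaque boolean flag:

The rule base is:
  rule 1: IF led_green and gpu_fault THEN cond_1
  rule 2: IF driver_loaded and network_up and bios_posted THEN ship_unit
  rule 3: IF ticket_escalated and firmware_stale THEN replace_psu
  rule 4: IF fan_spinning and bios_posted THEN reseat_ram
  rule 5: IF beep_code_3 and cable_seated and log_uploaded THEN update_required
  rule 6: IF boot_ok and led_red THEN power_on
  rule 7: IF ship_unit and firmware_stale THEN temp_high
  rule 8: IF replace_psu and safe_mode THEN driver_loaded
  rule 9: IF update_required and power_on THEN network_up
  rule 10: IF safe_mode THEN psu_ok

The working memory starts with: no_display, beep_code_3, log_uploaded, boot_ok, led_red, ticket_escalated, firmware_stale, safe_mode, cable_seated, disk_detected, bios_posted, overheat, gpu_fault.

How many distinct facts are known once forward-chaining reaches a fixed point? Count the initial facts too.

Round 1: rule 3 [IF ticket_escalated and firmware_stale THEN replace_psu]; rule 5 [IF beep_code_3 and cable_seated and log_uploaded THEN update_required]; rule 6 [IF boot_ok and led_red THEN power_on]; rule 10 [IF safe_mode THEN psu_ok]. Adds replace_psu, update_required, power_on, psu_ok.
Round 2: rule 8 [IF replace_psu and safe_mode THEN driver_loaded]; rule 9 [IF update_required and power_on THEN network_up]. Adds driver_loaded, network_up.
Round 3: rule 2 [IF driver_loaded and network_up and bios_posted THEN ship_unit]. Adds ship_unit.
Round 4: rule 7 [IF ship_unit and firmware_stale THEN temp_high]. Adds temp_high.
Closure: {beep_code_3, bios_posted, boot_ok, cable_seated, disk_detected, driver_loaded, firmware_stale, gpu_fault, led_red, log_uploaded, network_up, no_display, overheat, power_on, psu_ok, replace_psu, safe_mode, ship_unit, temp_high, ticket_escalated, update_required} — 21 facts.

21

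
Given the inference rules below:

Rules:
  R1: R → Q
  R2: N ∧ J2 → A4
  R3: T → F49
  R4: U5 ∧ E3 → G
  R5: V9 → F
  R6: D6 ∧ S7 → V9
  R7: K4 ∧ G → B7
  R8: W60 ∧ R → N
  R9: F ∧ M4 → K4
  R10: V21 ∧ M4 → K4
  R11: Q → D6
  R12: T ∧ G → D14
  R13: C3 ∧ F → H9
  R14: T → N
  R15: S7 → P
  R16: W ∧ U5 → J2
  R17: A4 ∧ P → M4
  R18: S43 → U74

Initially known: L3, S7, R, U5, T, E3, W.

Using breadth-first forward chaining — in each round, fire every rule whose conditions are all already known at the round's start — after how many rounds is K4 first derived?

Round 1: R1 [R → Q]; R3 [T → F49]; R4 [U5 ∧ E3 → G]; R14 [T → N]; R15 [S7 → P]; R16 [W ∧ U5 → J2]. Adds Q, F49, G, N, P, J2.
Round 2: R2 [N ∧ J2 → A4]; R11 [Q → D6]; R12 [T ∧ G → D14]. Adds A4, D6, D14.
Round 3: R6 [D6 ∧ S7 → V9]; R17 [A4 ∧ P → M4]. Adds V9, M4.
Round 4: R5 [V9 → F]. Adds F.
Round 5: R9 [F ∧ M4 → K4]. Adds K4.
K4 first appears in round 5.

5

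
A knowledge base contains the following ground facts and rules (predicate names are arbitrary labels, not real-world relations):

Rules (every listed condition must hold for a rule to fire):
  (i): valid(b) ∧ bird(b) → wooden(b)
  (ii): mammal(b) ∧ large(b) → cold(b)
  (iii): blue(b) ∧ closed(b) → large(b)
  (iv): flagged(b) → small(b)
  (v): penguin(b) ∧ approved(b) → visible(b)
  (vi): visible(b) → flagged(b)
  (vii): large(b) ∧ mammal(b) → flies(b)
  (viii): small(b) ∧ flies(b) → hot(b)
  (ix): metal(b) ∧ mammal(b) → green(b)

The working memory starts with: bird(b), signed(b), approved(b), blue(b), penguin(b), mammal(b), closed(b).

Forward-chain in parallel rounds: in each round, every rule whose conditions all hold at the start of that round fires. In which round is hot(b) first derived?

Round 1: (iii) [blue(b) ∧ closed(b) → large(b)]; (v) [penguin(b) ∧ approved(b) → visible(b)]. Adds large(b), visible(b).
Round 2: (ii) [mammal(b) ∧ large(b) → cold(b)]; (vi) [visible(b) → flagged(b)]; (vii) [large(b) ∧ mammal(b) → flies(b)]. Adds cold(b), flagged(b), flies(b).
Round 3: (iv) [flagged(b) → small(b)]. Adds small(b).
Round 4: (viii) [small(b) ∧ flies(b) → hot(b)]. Adds hot(b).
hot(b) first appears in round 4.

4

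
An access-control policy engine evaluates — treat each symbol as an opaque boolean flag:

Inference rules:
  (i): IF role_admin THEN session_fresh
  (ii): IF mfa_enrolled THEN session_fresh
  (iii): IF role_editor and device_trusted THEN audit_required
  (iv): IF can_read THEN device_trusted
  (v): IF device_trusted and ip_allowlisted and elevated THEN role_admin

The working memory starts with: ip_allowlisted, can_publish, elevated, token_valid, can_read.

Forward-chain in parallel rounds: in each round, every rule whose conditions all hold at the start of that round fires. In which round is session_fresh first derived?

[1] (iv) [IF can_read THEN device_trusted]. ⇒ new: device_trusted.
[2] (v) [IF device_trusted and ip_allowlisted and elevated THEN role_admin]. ⇒ new: role_admin.
[3] (i) [IF role_admin THEN session_fresh]. ⇒ new: session_fresh.
session_fresh first appears in round 3.

3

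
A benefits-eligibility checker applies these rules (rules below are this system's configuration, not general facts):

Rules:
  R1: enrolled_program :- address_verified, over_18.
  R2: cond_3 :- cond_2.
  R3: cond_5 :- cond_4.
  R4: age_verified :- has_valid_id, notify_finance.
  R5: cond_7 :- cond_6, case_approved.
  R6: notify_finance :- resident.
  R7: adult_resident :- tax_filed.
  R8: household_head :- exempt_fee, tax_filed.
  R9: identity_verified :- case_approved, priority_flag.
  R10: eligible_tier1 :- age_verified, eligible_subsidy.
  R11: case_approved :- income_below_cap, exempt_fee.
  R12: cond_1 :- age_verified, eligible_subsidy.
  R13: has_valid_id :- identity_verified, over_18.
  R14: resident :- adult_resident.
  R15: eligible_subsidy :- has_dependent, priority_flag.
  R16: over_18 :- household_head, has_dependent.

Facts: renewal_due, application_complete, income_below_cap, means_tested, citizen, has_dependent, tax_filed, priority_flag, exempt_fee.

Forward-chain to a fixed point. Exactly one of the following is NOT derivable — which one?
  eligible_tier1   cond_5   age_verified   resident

cond_5

[1] R7 [adult_resident :- tax_filed.]; R8 [household_head :- exempt_fee, tax_filed.]; R11 [case_approved :- income_below_cap, exempt_fee.]; R15 [eligible_subsidy :- has_dependent, priority_flag.]. ⇒ new: adult_resident, household_head, case_approved, eligible_subsidy.
[2] R9 [identity_verified :- case_approved, priority_flag.]; R14 [resident :- adult_resident.]; R16 [over_18 :- household_head, has_dependent.]. ⇒ new: identity_verified, resident, over_18.
[3] R6 [notify_finance :- resident.]; R13 [has_valid_id :- identity_verified, over_18.]. ⇒ new: notify_finance, has_valid_id.
[4] R4 [age_verified :- has_valid_id, notify_finance.]. ⇒ new: age_verified.
[5] R10 [eligible_tier1 :- age_verified, eligible_subsidy.]; R12 [cond_1 :- age_verified, eligible_subsidy.]. ⇒ new: eligible_tier1, cond_1.
Derived: eligible_tier1 (round 5), resident (round 2), age_verified (round 4). cond_5 never appears in any round.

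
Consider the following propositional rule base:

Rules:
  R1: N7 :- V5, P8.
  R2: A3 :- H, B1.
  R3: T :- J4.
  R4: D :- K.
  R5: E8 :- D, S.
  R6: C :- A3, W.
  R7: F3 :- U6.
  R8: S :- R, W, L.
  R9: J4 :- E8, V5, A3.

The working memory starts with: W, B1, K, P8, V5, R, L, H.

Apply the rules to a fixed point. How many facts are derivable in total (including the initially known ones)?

16

Round 1 — R1, R2, R4, R8, derive N7, A3, D, S.
Round 2 — R5, R6, derive E8, C.
Round 3 — R9, derive J4.
Round 4 — R3, derive T.
Closure: {A3, B1, C, D, E8, H, J4, K, L, N7, P8, R, S, T, V5, W} — 16 facts.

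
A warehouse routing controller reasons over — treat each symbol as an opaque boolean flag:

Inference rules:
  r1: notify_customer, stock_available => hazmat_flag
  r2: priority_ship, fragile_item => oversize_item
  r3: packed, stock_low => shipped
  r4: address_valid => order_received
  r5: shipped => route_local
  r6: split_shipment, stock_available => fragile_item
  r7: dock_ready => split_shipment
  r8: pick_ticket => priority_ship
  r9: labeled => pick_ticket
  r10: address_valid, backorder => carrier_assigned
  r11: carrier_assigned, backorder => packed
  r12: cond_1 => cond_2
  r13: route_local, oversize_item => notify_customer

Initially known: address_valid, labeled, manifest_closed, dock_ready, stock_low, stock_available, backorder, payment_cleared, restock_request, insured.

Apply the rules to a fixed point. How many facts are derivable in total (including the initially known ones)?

Round 1: r4 [address_valid => order_received]; r7 [dock_ready => split_shipment]; r9 [labeled => pick_ticket]; r10 [address_valid, backorder => carrier_assigned]. Adds order_received, split_shipment, pick_ticket, carrier_assigned.
Round 2: r6 [split_shipment, stock_available => fragile_item]; r8 [pick_ticket => priority_ship]; r11 [carrier_assigned, backorder => packed]. Adds fragile_item, priority_ship, packed.
Round 3: r2 [priority_ship, fragile_item => oversize_item]; r3 [packed, stock_low => shipped]. Adds oversize_item, shipped.
Round 4: r5 [shipped => route_local]. Adds route_local.
Round 5: r13 [route_local, oversize_item => notify_customer]. Adds notify_customer.
Round 6: r1 [notify_customer, stock_available => hazmat_flag]. Adds hazmat_flag.
Closure: {address_valid, backorder, carrier_assigned, dock_ready, fragile_item, hazmat_flag, insured, labeled, manifest_closed, notify_customer, order_received, oversize_item, packed, payment_cleared, pick_ticket, priority_ship, restock_request, route_local, shipped, split_shipment, stock_available, stock_low} — 22 facts.

22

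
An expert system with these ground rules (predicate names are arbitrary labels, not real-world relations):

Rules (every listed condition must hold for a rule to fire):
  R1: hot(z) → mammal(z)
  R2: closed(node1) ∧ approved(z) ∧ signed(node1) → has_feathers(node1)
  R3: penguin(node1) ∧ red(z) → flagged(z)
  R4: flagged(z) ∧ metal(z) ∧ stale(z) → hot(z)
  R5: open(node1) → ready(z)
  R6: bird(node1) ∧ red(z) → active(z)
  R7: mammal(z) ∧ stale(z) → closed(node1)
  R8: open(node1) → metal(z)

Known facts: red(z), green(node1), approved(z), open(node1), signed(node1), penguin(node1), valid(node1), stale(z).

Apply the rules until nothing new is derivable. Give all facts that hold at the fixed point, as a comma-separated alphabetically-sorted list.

approved(z), closed(node1), flagged(z), green(node1), has_feathers(node1), hot(z), mammal(z), metal(z), open(node1), penguin(node1), ready(z), red(z), signed(node1), stale(z), valid(node1)

Round 1 — R3, R5, R8, derive flagged(z), ready(z), metal(z).
Round 2 — R4, derive hot(z).
Round 3 — R1, derive mammal(z).
Round 4 — R7, derive closed(node1).
Round 5 — R2, derive has_feathers(node1).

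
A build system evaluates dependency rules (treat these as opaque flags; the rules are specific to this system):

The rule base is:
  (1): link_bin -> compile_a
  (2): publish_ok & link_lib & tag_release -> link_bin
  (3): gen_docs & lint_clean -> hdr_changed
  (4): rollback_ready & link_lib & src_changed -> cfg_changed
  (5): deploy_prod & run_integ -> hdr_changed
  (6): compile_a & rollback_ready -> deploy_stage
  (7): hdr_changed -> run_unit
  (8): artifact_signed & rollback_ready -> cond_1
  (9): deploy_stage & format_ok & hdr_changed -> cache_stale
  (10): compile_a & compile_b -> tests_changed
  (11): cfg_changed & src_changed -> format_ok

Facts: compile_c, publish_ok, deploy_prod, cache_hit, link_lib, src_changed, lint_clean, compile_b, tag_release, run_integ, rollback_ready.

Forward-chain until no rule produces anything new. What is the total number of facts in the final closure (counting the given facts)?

Round 1: (2) [publish_ok & link_lib & tag_release -> link_bin]; (4) [rollback_ready & link_lib & src_changed -> cfg_changed]; (5) [deploy_prod & run_integ -> hdr_changed]. New: link_bin, cfg_changed, hdr_changed.
Round 2: (1) [link_bin -> compile_a]; (7) [hdr_changed -> run_unit]; (11) [cfg_changed & src_changed -> format_ok]. New: compile_a, run_unit, format_ok.
Round 3: (6) [compile_a & rollback_ready -> deploy_stage]; (10) [compile_a & compile_b -> tests_changed]. New: deploy_stage, tests_changed.
Round 4: (9) [deploy_stage & format_ok & hdr_changed -> cache_stale]. New: cache_stale.
Closure: {cache_hit, cache_stale, cfg_changed, compile_a, compile_b, compile_c, deploy_prod, deploy_stage, format_ok, hdr_changed, link_bin, link_lib, lint_clean, publish_ok, rollback_ready, run_integ, run_unit, src_changed, tag_release, tests_changed} — 20 facts.

20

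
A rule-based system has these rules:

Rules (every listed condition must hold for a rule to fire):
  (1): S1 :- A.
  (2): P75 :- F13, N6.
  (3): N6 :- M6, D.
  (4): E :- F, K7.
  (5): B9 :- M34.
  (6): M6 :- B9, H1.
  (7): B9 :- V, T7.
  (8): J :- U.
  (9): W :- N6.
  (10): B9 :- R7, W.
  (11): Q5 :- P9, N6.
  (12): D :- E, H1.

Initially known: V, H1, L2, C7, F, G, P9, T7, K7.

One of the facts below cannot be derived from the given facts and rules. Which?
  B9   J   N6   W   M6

Round 1: (4) [E :- F, K7.]; (7) [B9 :- V, T7.]. Adds E, B9.
Round 2: (6) [M6 :- B9, H1.]; (12) [D :- E, H1.]. Adds M6, D.
Round 3: (3) [N6 :- M6, D.]. Adds N6.
Round 4: (9) [W :- N6.]; (11) [Q5 :- P9, N6.]. Adds W, Q5.
Derived: B9 (round 1), N6 (round 3), W (round 4), M6 (round 2). J never appears in any round.

J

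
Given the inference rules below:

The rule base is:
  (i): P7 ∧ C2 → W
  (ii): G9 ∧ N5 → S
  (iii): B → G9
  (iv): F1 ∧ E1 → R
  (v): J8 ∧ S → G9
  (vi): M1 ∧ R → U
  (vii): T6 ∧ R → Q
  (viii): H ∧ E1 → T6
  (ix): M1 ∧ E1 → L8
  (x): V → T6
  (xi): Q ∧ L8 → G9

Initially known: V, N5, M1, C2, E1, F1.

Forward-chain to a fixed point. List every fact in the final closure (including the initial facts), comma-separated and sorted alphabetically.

C2, E1, F1, G9, L8, M1, N5, Q, R, S, T6, U, V

Round 1 fires (iv), (ix), (x), giving R, L8, T6.
Round 2 fires (vi), (vii), giving U, Q.
Round 3 fires (xi), giving G9.
Round 4 fires (ii), giving S.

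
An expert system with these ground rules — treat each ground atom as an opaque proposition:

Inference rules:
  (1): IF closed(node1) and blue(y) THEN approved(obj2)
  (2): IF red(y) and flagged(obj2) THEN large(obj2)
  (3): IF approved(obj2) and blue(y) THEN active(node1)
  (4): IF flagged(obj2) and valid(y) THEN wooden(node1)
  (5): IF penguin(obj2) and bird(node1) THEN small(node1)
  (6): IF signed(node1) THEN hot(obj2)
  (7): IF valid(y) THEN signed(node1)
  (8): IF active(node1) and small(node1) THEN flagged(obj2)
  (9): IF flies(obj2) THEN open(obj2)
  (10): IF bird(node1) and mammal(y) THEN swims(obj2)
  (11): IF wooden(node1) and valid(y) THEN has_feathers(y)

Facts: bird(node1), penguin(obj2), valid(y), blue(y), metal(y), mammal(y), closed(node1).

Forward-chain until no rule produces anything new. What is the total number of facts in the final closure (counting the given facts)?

Round 1 fires (1), (5), (7), (10), giving approved(obj2), small(node1), signed(node1), swims(obj2).
Round 2 fires (3), (6), giving active(node1), hot(obj2).
Round 3 fires (8), giving flagged(obj2).
Round 4 fires (4), giving wooden(node1).
Round 5 fires (11), giving has_feathers(y).
Closure: {active(node1), approved(obj2), bird(node1), blue(y), closed(node1), flagged(obj2), has_feathers(y), hot(obj2), mammal(y), metal(y), penguin(obj2), signed(node1), small(node1), swims(obj2), valid(y), wooden(node1)} — 16 facts.

16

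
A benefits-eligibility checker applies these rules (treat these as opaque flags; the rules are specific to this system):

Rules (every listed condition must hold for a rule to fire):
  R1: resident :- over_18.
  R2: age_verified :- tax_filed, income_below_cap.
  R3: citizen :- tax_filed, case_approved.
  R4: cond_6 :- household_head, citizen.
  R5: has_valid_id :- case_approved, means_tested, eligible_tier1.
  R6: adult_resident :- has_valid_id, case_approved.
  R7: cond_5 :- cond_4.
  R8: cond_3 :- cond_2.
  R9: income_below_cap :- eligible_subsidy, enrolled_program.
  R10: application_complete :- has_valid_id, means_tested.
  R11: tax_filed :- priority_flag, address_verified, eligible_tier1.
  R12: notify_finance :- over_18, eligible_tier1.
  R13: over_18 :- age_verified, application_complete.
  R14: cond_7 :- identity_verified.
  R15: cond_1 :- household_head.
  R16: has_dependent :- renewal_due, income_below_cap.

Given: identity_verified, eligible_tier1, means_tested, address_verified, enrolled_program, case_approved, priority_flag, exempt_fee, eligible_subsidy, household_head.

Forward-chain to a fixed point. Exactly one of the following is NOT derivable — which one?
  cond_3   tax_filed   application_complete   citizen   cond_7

cond_3

Round 1: R5 [has_valid_id :- case_approved, means_tested, eligible_tier1.]; R9 [income_below_cap :- eligible_subsidy, enrolled_program.]; R11 [tax_filed :- priority_flag, address_verified, eligible_tier1.]; R14 [cond_7 :- identity_verified.]; R15 [cond_1 :- household_head.]. Adds has_valid_id, income_below_cap, tax_filed, cond_7, cond_1.
Round 2: R2 [age_verified :- tax_filed, income_below_cap.]; R3 [citizen :- tax_filed, case_approved.]; R6 [adult_resident :- has_valid_id, case_approved.]; R10 [application_complete :- has_valid_id, means_tested.]. Adds age_verified, citizen, adult_resident, application_complete.
Round 3: R4 [cond_6 :- household_head, citizen.]; R13 [over_18 :- age_verified, application_complete.]. Adds cond_6, over_18.
Round 4: R1 [resident :- over_18.]; R12 [notify_finance :- over_18, eligible_tier1.]. Adds resident, notify_finance.
Derived: application_complete (round 2), citizen (round 2), tax_filed (round 1), cond_7 (round 1). cond_3 never appears in any round.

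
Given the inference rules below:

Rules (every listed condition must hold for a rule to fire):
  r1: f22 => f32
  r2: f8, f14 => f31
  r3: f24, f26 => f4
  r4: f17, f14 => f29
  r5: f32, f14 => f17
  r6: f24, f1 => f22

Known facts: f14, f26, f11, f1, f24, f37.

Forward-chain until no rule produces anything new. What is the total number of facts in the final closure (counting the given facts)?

11

Round 1 fires r3, r6, giving f4, f22.
Round 2 fires r1, giving f32.
Round 3 fires r5, giving f17.
Round 4 fires r4, giving f29.
Closure: {f1, f11, f14, f17, f22, f24, f26, f29, f32, f37, f4} — 11 facts.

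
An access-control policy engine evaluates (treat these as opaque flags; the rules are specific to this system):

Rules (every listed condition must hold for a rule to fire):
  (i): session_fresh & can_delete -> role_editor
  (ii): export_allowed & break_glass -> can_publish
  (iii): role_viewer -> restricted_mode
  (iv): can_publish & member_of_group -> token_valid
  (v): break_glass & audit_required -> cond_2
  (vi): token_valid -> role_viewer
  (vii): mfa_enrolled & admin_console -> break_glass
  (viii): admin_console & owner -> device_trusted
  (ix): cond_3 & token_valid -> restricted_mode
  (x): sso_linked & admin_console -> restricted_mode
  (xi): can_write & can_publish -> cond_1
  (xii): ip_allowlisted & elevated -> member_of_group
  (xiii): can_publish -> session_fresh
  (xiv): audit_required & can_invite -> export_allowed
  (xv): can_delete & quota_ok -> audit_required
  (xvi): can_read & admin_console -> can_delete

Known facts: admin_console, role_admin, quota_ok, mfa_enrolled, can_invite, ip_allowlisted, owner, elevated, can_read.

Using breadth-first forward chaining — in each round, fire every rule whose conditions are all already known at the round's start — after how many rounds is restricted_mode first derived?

Round 1: (vii) [mfa_enrolled & admin_console -> break_glass]; (viii) [admin_console & owner -> device_trusted]; (xii) [ip_allowlisted & elevated -> member_of_group]; (xvi) [can_read & admin_console -> can_delete]. New: break_glass, device_trusted, member_of_group, can_delete.
Round 2: (xv) [can_delete & quota_ok -> audit_required]. New: audit_required.
Round 3: (v) [break_glass & audit_required -> cond_2]; (xiv) [audit_required & can_invite -> export_allowed]. New: cond_2, export_allowed.
Round 4: (ii) [export_allowed & break_glass -> can_publish]. New: can_publish.
Round 5: (iv) [can_publish & member_of_group -> token_valid]; (xiii) [can_publish -> session_fresh]. New: token_valid, session_fresh.
Round 6: (i) [session_fresh & can_delete -> role_editor]; (vi) [token_valid -> role_viewer]. New: role_editor, role_viewer.
Round 7: (iii) [role_viewer -> restricted_mode]. New: restricted_mode.
restricted_mode first appears in round 7.

7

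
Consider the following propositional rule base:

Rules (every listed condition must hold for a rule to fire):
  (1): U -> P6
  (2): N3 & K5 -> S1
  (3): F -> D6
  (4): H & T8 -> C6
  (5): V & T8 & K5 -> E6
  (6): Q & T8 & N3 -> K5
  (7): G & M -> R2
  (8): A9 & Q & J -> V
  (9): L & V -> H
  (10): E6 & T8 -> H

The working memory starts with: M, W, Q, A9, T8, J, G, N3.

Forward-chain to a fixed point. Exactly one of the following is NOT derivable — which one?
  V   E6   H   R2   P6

P6

Round 1: (6) [Q & T8 & N3 -> K5]; (7) [G & M -> R2]; (8) [A9 & Q & J -> V]. New: K5, R2, V.
Round 2: (2) [N3 & K5 -> S1]; (5) [V & T8 & K5 -> E6]. New: S1, E6.
Round 3: (10) [E6 & T8 -> H]. New: H.
Round 4: (4) [H & T8 -> C6]. New: C6.
Derived: R2 (round 1), H (round 3), E6 (round 2), V (round 1). P6 never appears in any round.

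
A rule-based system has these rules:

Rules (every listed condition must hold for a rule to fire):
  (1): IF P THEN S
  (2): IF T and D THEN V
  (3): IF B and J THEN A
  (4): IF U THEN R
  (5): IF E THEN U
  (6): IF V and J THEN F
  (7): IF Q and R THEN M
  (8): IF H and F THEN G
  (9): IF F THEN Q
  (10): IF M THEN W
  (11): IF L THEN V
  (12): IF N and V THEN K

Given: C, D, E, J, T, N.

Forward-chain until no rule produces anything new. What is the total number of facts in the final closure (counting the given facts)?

14

Round 1 fires (2), (5), giving V, U.
Round 2 fires (4), (6), (12), giving R, F, K.
Round 3 fires (9), giving Q.
Round 4 fires (7), giving M.
Round 5 fires (10), giving W.
Closure: {C, D, E, F, J, K, M, N, Q, R, T, U, V, W} — 14 facts.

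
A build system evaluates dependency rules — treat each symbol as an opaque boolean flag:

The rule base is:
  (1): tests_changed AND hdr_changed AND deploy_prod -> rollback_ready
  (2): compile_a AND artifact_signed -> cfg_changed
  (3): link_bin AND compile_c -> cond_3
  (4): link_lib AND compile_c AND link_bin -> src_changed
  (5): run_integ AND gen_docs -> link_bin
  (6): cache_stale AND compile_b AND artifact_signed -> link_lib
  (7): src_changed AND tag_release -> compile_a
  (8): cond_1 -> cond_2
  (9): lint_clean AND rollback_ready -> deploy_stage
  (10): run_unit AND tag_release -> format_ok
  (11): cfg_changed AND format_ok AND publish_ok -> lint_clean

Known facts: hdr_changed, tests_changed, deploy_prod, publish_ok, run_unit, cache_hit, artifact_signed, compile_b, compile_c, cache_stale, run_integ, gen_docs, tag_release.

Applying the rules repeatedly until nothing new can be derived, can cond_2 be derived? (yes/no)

Round 1: (1) [tests_changed AND hdr_changed AND deploy_prod -> rollback_ready]; (5) [run_integ AND gen_docs -> link_bin]; (6) [cache_stale AND compile_b AND artifact_signed -> link_lib]; (10) [run_unit AND tag_release -> format_ok]. New: rollback_ready, link_bin, link_lib, format_ok.
Round 2: (3) [link_bin AND compile_c -> cond_3]; (4) [link_lib AND compile_c AND link_bin -> src_changed]. New: cond_3, src_changed.
Round 3: (7) [src_changed AND tag_release -> compile_a]. New: compile_a.
Round 4: (2) [compile_a AND artifact_signed -> cfg_changed]. New: cfg_changed.
Round 5: (11) [cfg_changed AND format_ok AND publish_ok -> lint_clean]. New: lint_clean.
Round 6: (9) [lint_clean AND rollback_ready -> deploy_stage]. New: deploy_stage.
Fixed point reached. cond_2 is concluded only by (8); (8) needs cond_1 (never derived).

no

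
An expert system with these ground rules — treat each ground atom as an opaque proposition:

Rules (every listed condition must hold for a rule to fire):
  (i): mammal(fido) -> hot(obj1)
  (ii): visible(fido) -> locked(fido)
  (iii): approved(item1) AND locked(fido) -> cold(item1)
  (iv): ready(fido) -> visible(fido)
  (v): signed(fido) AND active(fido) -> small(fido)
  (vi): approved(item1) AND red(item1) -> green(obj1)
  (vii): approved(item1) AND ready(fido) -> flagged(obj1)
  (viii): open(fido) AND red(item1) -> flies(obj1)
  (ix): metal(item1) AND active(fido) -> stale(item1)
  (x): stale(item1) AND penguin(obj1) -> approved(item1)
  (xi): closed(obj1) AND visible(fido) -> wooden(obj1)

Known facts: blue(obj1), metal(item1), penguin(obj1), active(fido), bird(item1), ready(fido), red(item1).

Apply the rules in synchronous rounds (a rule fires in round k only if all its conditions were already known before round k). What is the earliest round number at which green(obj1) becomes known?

3

Round 1: (iv) [ready(fido) -> visible(fido)]; (ix) [metal(item1) AND active(fido) -> stale(item1)]. Adds visible(fido), stale(item1).
Round 2: (ii) [visible(fido) -> locked(fido)]; (x) [stale(item1) AND penguin(obj1) -> approved(item1)]. Adds locked(fido), approved(item1).
Round 3: (iii) [approved(item1) AND locked(fido) -> cold(item1)]; (vi) [approved(item1) AND red(item1) -> green(obj1)]; (vii) [approved(item1) AND ready(fido) -> flagged(obj1)]. Adds cold(item1), green(obj1), flagged(obj1).
green(obj1) first appears in round 3.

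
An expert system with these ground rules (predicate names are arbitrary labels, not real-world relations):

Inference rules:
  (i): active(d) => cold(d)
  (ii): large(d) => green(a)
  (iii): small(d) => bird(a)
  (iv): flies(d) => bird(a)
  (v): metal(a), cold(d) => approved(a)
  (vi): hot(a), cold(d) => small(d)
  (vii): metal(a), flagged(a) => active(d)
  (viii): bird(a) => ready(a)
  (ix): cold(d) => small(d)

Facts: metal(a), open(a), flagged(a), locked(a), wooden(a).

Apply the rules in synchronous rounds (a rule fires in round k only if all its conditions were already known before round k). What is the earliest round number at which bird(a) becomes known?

4

Round 1 fires (vii), giving active(d).
Round 2 fires (i), giving cold(d).
Round 3 fires (v), (ix), giving approved(a), small(d).
Round 4 fires (iii), giving bird(a).
bird(a) first appears in round 4.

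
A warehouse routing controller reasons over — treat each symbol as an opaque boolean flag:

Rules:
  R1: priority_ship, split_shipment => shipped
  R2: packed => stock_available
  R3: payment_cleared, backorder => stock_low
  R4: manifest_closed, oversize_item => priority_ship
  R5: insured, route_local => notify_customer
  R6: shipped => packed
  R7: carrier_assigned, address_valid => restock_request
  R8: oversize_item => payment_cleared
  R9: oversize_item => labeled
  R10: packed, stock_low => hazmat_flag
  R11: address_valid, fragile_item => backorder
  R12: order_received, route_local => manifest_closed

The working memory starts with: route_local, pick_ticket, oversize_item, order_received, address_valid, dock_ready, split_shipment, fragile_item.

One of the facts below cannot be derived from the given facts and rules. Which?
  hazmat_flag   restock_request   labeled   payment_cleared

Round 1 — R8, R9, R11, R12, derive payment_cleared, labeled, backorder, manifest_closed.
Round 2 — R3, R4, derive stock_low, priority_ship.
Round 3 — R1, derive shipped.
Round 4 — R6, derive packed.
Round 5 — R2, R10, derive stock_available, hazmat_flag.
Derived: hazmat_flag (round 5), labeled (round 1), payment_cleared (round 1). restock_request never appears in any round.

restock_request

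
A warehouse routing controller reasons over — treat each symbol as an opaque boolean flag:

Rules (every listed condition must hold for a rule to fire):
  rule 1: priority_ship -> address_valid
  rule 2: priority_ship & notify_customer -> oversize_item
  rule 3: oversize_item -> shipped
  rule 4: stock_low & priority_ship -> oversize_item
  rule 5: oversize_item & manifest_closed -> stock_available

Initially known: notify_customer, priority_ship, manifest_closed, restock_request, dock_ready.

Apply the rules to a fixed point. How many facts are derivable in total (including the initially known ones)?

Round 1 — rule 1, rule 2, derive address_valid, oversize_item.
Round 2 — rule 3, rule 5, derive shipped, stock_available.
Closure: {address_valid, dock_ready, manifest_closed, notify_customer, oversize_item, priority_ship, restock_request, shipped, stock_available} — 9 facts.

9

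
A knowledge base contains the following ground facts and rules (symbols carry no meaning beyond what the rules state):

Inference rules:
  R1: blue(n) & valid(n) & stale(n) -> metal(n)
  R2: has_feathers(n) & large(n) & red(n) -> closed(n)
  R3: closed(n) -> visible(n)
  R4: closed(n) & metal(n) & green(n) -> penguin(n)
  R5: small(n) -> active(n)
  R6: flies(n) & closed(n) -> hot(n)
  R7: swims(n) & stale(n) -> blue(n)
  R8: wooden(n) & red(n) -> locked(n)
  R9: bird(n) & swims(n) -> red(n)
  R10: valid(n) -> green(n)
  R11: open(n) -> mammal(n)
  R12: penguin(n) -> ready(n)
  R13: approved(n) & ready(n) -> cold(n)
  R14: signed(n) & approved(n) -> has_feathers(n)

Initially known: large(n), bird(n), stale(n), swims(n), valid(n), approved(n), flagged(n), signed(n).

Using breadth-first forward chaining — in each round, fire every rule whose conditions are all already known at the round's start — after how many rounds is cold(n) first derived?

Round 1: R7 [swims(n) & stale(n) -> blue(n)]; R9 [bird(n) & swims(n) -> red(n)]; R10 [valid(n) -> green(n)]; R14 [signed(n) & approved(n) -> has_feathers(n)]. New: blue(n), red(n), green(n), has_feathers(n).
Round 2: R1 [blue(n) & valid(n) & stale(n) -> metal(n)]; R2 [has_feathers(n) & large(n) & red(n) -> closed(n)]. New: metal(n), closed(n).
Round 3: R3 [closed(n) -> visible(n)]; R4 [closed(n) & metal(n) & green(n) -> penguin(n)]. New: visible(n), penguin(n).
Round 4: R12 [penguin(n) -> ready(n)]. New: ready(n).
Round 5: R13 [approved(n) & ready(n) -> cold(n)]. New: cold(n).
cold(n) first appears in round 5.

5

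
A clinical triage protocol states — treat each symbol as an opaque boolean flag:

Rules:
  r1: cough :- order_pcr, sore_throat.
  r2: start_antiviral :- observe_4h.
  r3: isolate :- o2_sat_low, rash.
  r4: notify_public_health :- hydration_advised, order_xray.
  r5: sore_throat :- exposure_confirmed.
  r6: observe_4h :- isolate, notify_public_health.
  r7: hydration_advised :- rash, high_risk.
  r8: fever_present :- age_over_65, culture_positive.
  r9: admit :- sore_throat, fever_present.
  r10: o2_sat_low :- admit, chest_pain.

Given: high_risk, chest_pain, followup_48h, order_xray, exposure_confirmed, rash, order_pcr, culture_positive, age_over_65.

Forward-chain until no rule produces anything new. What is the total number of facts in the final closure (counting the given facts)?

19

[1] r5 [sore_throat :- exposure_confirmed.]; r7 [hydration_advised :- rash, high_risk.]; r8 [fever_present :- age_over_65, culture_positive.]. ⇒ new: sore_throat, hydration_advised, fever_present.
[2] r1 [cough :- order_pcr, sore_throat.]; r4 [notify_public_health :- hydration_advised, order_xray.]; r9 [admit :- sore_throat, fever_present.]. ⇒ new: cough, notify_public_health, admit.
[3] r10 [o2_sat_low :- admit, chest_pain.]. ⇒ new: o2_sat_low.
[4] r3 [isolate :- o2_sat_low, rash.]. ⇒ new: isolate.
[5] r6 [observe_4h :- isolate, notify_public_health.]. ⇒ new: observe_4h.
[6] r2 [start_antiviral :- observe_4h.]. ⇒ new: start_antiviral.
Closure: {admit, age_over_65, chest_pain, cough, culture_positive, exposure_confirmed, fever_present, followup_48h, high_risk, hydration_advised, isolate, notify_public_health, o2_sat_low, observe_4h, order_pcr, order_xray, rash, sore_throat, start_antiviral} — 19 facts.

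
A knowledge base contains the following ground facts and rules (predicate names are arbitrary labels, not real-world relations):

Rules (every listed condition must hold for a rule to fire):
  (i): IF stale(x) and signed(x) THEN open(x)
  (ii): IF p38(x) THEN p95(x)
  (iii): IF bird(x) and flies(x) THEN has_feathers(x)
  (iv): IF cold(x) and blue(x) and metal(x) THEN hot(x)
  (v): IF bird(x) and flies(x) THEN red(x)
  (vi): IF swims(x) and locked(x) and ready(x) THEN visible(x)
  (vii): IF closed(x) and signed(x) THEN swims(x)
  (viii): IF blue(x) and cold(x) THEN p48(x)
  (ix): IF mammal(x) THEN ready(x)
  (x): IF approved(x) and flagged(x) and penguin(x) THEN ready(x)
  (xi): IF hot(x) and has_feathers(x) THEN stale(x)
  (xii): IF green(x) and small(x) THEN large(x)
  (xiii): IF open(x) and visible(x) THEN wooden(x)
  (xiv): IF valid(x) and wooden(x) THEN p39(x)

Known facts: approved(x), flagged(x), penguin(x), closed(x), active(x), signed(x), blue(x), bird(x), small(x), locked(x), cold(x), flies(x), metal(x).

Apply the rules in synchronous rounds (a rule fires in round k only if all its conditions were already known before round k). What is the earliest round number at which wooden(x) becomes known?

4

Round 1: (iii) [IF bird(x) and flies(x) THEN has_feathers(x)]; (iv) [IF cold(x) and blue(x) and metal(x) THEN hot(x)]; (v) [IF bird(x) and flies(x) THEN red(x)]; (vii) [IF closed(x) and signed(x) THEN swims(x)]; (viii) [IF blue(x) and cold(x) THEN p48(x)]; (x) [IF approved(x) and flagged(x) and penguin(x) THEN ready(x)]. Adds has_feathers(x), hot(x), red(x), swims(x), p48(x), ready(x).
Round 2: (vi) [IF swims(x) and locked(x) and ready(x) THEN visible(x)]; (xi) [IF hot(x) and has_feathers(x) THEN stale(x)]. Adds visible(x), stale(x).
Round 3: (i) [IF stale(x) and signed(x) THEN open(x)]. Adds open(x).
Round 4: (xiii) [IF open(x) and visible(x) THEN wooden(x)]. Adds wooden(x).
wooden(x) first appears in round 4.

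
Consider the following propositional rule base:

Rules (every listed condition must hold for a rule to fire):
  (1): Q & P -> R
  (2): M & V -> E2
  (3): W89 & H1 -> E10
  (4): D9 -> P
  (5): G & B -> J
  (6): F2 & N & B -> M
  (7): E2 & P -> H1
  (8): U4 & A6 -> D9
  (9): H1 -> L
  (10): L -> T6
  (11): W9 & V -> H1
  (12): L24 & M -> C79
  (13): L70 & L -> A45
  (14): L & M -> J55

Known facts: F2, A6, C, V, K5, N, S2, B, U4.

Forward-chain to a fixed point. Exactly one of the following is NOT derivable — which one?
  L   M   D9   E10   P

Round 1: (6) [F2 & N & B -> M]; (8) [U4 & A6 -> D9]. Adds M, D9.
Round 2: (2) [M & V -> E2]; (4) [D9 -> P]. Adds E2, P.
Round 3: (7) [E2 & P -> H1]. Adds H1.
Round 4: (9) [H1 -> L]. Adds L.
Round 5: (10) [L -> T6]; (14) [L & M -> J55]. Adds T6, J55.
Derived: L (round 4), M (round 1), P (round 2), D9 (round 1). E10 never appears in any round.

E10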